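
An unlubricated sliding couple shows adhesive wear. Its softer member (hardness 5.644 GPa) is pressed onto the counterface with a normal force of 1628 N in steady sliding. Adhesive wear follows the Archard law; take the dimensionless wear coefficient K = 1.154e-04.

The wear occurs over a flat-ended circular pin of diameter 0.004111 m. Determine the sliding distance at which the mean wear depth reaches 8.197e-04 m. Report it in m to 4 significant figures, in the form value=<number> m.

The computation holds full float precision, and intermediates are displayed rounded. Rounded just once, at 4 significant figures.
Convert: Hardness H = 5.644 GPa = 5.644e+09 Pa.
Convert: Contact area A = π·d²/4 = π·(0.004111 m)²/4 = 1.327e-05 m².
In SI base units, W = 1628 N, H = 5.644e+09 Pa, K = 1.154e-04.
Permissible volume V_lim = h_lim·A = 8.197e-04 · 1.327e-05 = 1.088e-08 m³.
Sliding life L = V_lim·H/(K·W) = 1.088e-08 · 5.644e+09 / (1.154e-04 · 1628) = 326.9 m.

value=326.9 m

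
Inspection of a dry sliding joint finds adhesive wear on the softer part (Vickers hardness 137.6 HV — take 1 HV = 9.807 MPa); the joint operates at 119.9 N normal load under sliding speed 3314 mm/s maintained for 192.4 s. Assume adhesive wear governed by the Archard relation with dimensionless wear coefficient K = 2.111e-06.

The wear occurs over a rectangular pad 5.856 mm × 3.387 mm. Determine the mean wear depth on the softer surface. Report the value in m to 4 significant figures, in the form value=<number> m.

All arithmetic keeps exact precision; intermediate values appear rounded; a single final rounding to 4 significant figures.
Sliding speed v = 3314 mm/s = 3.314 m/s. Total distance L = v·t = 3.314 m/s × 192.4 s = 637.6 m.
Hardness H = 137.6 HV × 9.807 MPa/HV = 1349 MPa = 1.349e+09 Pa.
Pad sides 5.856 mm × 3.387 mm = 0.005856 m × 0.003387 m. Contact area A = 0.005856 m × 0.003387 m = 1.983e-05 m².
Restated in SI base units: W = 119.9 N, H = 1.349e+09 Pa, K = 2.111e-06.
Volume removed: V = K·W·L/H = 2.111e-06 · 119.9 · 637.6 / 1.349e+09 = 1.196e-10 m³.
Mean wear depth h = V/A = 1.196e-10 / 1.983e-05 = 6.030e-06 m.

value=6.030e-06 m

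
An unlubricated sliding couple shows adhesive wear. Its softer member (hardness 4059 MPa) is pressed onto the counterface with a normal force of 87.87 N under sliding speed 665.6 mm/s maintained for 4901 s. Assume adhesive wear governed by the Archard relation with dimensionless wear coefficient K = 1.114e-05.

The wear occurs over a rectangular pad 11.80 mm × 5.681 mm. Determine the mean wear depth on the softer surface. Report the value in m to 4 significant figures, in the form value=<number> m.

value=1.174e-05 m

Every step carries full precision — printed values are rounded — rounded just once: 4 significant digits.
Sliding speed v = 665.6 mm/s = 0.6656 m/s. Distance covered L = v·t = 0.6656 m/s × 4901 s = 3262 m.
Hardness H = 4059 MPa = 4.059e+09 Pa.
Pad sides 11.80 mm × 5.681 mm = 0.01180 m × 0.005681 m. Contact area A = 0.01180 m × 0.005681 m = 6.704e-05 m².
In SI base units, W = 87.87 N, H = 4.059e+09 Pa, K = 1.114e-05.
Archard relation: V = K·W·L/H = 1.114e-05 · 87.87 · 3262 / 4.059e+09 = 7.867e-10 m³.
Depth h = V/A = 7.867e-10 / 6.704e-05 = 1.174e-05 m.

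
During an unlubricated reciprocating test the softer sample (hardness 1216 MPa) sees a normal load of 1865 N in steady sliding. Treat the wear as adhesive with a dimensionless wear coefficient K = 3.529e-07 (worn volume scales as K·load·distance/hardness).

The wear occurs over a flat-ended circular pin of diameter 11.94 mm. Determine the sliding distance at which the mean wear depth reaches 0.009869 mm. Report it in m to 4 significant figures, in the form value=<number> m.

The computation keeps full precision — quoted intermediates are rounded — a single final rounding to four significant figures.
Hardness H = 1216 MPa = 1.216e+09 Pa.
Pin diameter d = 11.94 mm = 0.01194 m. Contact area A = π·d²/4 = π·(0.01194 m)²/4 = 1.120e-04 m².
Depth limit h_lim = 0.009869 mm = 9.869e-06 m.
Restated in SI base units: W = 1865 N, H = 1.216e+09 Pa, K = 3.529e-07.
Permissible volume V_lim = h_lim·A = 9.869e-06 · 1.120e-04 = 1.105e-09 m³.
Inverting, life L = V_lim·H/(K·W) = 1.105e-09 · 1.216e+09 / (3.529e-07 · 1865) = 2042 m.

value=2042 m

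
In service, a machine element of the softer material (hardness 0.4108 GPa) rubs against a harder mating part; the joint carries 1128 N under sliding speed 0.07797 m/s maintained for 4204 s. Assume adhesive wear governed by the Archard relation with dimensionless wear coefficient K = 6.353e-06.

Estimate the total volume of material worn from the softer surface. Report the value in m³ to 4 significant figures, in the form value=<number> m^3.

value=5.718e-09 m^3

The computation carries exact precision, and intermediate values are displayed rounded. Rounded once at the end, at four significant digits.
Convert: Distance covered L = v·t = 0.07797 m/s × 4204 s = 327.8 m.
Convert: Hardness H = 0.4108 GPa = 4.108e+08 Pa.
Collected in SI base units: W = 1128 N, H = 4.108e+08 Pa, K = 6.353e-06.
The Archard volume V = K·W·L/H = 6.353e-06 · 1128 · 327.8 / 4.108e+08 = 5.718e-09 m³.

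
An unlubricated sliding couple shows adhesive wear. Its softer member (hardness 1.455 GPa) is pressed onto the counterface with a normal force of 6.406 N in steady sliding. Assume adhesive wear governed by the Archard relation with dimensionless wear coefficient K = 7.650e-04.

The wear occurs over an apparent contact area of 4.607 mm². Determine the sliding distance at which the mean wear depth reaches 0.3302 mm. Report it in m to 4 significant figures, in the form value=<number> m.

All working math maintains full float precision; quoted intermediates are rounded — one last rounding, at four significant digits.
Hardness H = 1.455 GPa = 1.455e+09 Pa.
Contact area A = 4.607 mm² = 4.607e-06 m².
Depth limit h_lim = 0.3302 mm = 3.302e-04 m.
In SI base units: W = 6.406 N, H = 1.455e+09 Pa, K = 7.650e-04.
Allowed volume V_lim = h_lim·A = 3.302e-04 · 4.607e-06 = 1.521e-09 m³.
Inverting, life L = V_lim·H/(K·W) = 1.521e-09 · 1.455e+09 / (7.650e-04 · 6.406) = 451.7 m.

value=451.7 m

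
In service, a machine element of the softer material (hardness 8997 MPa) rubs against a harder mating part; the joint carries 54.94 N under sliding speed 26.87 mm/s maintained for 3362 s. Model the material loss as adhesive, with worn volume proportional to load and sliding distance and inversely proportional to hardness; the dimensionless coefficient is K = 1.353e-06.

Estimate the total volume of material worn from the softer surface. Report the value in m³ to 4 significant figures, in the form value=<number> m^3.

Intermediates are shown rounded; all arithmetic carries exact precision — a lone final rounding: four significant figures.
Convert: Sliding speed v = 26.87 mm/s = 0.02687 m/s. Total distance L = v·t = 0.02687 m/s × 3362 s = 90.34 m.
Convert: Hardness H = 8997 MPa = 8.997e+09 Pa.
Collected in SI base units: W = 54.94 N, H = 8.997e+09 Pa, K = 1.353e-06.
Wear volume V = K·W·L/H = 1.353e-06 · 54.94 · 90.34 / 8.997e+09 = 7.464e-13 m³.

value=7.464e-13 m^3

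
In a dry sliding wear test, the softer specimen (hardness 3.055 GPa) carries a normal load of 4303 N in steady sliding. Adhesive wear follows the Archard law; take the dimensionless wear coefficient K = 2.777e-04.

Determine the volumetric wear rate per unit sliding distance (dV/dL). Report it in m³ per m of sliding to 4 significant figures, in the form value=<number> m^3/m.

value=3.911e-10 m^3/m

Each operation maintains full precision; the intermediates are displayed rounded, and a lone final rounding: four significant figures.
Convert: Hardness H = 3.055 GPa = 3.055e+09 Pa.
As SI base values: W = 4303 N, H = 3.055e+09 Pa, K = 2.777e-04.
Wear rate dV/dL = K·W/H (no L dependence): 2.777e-04 · 4303 / 3.055e+09 = 3.911e-10 m³/m.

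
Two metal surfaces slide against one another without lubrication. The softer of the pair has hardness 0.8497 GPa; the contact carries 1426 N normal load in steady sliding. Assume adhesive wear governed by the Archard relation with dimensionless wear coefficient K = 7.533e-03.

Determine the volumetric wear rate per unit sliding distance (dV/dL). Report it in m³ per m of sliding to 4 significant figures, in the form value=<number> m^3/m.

Each operation carries exact precision; printed values are rounded; one last rounding, at 4 significant figures.
Hardness H = 0.8497 GPa = 8.497e+08 Pa.
Working in SI base units: W = 1426 N, H = 8.497e+08 Pa, K = 7.533e-03.
The wear rate dV/dL = K·W/H (independent of L): 7.533e-03 · 1426 / 8.497e+08 = 1.264e-08 m³/m.

value=1.264e-08 m^3/m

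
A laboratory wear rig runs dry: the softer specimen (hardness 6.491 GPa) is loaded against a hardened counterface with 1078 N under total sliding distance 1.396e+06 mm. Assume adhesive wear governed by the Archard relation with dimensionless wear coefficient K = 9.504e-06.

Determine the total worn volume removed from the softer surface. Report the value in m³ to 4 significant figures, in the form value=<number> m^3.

value=2.203e-09 m^3

All working math runs at full precision — the intermediates appear rounded, and rounded just once to four significant digits.
Convert: Distance covered L = 1.396e+06 mm = 1396 m.
Convert: Hardness H = 6.491 GPa = 6.491e+09 Pa.
SI base units throughout: W = 1078 N, H = 6.491e+09 Pa, K = 9.504e-06.
Wear volume V = K·W·L/H = 9.504e-06 · 1078 · 1396 / 6.491e+09 = 2.203e-09 m³.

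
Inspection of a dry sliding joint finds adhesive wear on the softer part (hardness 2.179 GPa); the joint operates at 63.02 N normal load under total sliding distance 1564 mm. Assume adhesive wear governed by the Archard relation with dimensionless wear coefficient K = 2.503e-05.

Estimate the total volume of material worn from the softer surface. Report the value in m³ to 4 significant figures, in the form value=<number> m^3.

value=1.132e-12 m^3

The algebra holds full float precision, and intermediates are displayed rounded, and a lone final rounding to 4 significant figures.
The distance L = 1564 mm = 1.564 m.
Hardness H = 2.179 GPa = 2.179e+09 Pa.
In SI base units: W = 63.02 N, H = 2.179e+09 Pa, K = 2.503e-05.
The Archard volume V = K·W·L/H = 2.503e-05 · 63.02 · 1.564 / 2.179e+09 = 1.132e-12 m³.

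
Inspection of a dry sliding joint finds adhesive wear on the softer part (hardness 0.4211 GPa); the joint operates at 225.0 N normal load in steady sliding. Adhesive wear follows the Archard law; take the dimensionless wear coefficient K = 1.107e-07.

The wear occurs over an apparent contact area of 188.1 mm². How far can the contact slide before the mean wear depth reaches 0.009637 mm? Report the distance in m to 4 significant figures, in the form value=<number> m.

Every step maintains full precision — intermediate values are printed rounded; one final rounding to 4 significant figures.
Convert: Hardness H = 0.4211 GPa = 4.211e+08 Pa.
Convert: Contact area A = 188.1 mm² = 1.881e-04 m².
Convert: Depth limit h_lim = 0.009637 mm = 9.637e-06 m.
Working in SI base units: W = 225.0 N, H = 4.211e+08 Pa, K = 1.107e-07.
Wearable volume V_lim = h_lim·A = 9.637e-06 · 1.881e-04 = 1.813e-09 m³.
Life L = V_lim·H/(K·W) = 1.813e-09 · 4.211e+08 / (1.107e-07 · 225.0) = 3.065e+04 m.

value=3.065e+04 m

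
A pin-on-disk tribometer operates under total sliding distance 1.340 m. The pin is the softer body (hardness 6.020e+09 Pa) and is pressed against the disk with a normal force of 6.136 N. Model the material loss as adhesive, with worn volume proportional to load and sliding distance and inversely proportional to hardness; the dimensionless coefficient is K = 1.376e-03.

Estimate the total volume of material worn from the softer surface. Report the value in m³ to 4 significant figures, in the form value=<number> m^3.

Every step keeps exact precision. The intermediates are shown rounded — rounded just once, at 4 significant digits.
In SI base units: W = 6.136 N, H = 6.020e+09 Pa, K = 1.376e-03.
Worn volume V = K·W·L/H = 1.376e-03 · 6.136 · 1.340 / 6.020e+09 = 1.879e-12 m³.

value=1.879e-12 m^3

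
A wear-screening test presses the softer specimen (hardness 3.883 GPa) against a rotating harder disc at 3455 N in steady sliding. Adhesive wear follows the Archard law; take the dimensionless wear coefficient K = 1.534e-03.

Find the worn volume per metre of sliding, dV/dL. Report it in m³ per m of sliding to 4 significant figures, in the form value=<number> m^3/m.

value=1.365e-09 m^3/m

All arithmetic maintains full precision. Intermediate values are printed rounded; a single final rounding: four significant figures.
Hardness H = 3.883 GPa = 3.883e+09 Pa.
Working in SI base units: W = 3455 N, H = 3.883e+09 Pa, K = 1.534e-03.
The wear rate dV/dL = K·W/H, so: 1.534e-03 · 3455 / 3.883e+09 = 1.365e-09 m³/m.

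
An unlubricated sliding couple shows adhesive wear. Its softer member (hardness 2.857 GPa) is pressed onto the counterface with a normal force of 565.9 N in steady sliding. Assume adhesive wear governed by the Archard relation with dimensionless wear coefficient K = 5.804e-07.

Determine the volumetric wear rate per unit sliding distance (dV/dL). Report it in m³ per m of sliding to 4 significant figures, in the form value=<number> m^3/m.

The computation maintains full precision. Intermediates are printed rounded — a lone final rounding, at 4 significant digits.
Convert: Hardness H = 2.857 GPa = 2.857e+09 Pa.
Restated in SI base units: W = 565.9 N, H = 2.857e+09 Pa, K = 5.804e-07.
Volumetric rate dV/dL = K·W/H (independent of L): 5.804e-07 · 565.9 / 2.857e+09 = 1.150e-13 m³/m.

value=1.150e-13 m^3/m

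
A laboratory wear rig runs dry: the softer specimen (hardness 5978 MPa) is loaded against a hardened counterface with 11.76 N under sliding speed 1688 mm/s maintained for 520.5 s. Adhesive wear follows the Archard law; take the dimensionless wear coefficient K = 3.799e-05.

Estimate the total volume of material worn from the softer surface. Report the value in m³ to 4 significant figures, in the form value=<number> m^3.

value=6.566e-11 m^3

The intermediates are shown rounded, and the algebra keeps exact precision, and rounded just once, at 4 significant digits.
Convert: Sliding speed v = 1688 mm/s = 1.688 m/s. The distance L = v·t = 1.688 m/s × 520.5 s = 878.6 m.
Convert: Hardness H = 5978 MPa = 5.978e+09 Pa.
Restated in SI base units: W = 11.76 N, H = 5.978e+09 Pa, K = 3.799e-05.
Wear volume V = K·W·L/H = 3.799e-05 · 11.76 · 878.6 / 5.978e+09 = 6.566e-11 m³.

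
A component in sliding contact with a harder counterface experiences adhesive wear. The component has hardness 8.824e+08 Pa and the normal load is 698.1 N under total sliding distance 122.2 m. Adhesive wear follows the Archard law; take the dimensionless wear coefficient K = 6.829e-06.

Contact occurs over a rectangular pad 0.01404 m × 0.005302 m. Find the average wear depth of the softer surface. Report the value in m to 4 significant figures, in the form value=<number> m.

value=8.869e-06 m

All arithmetic carries exact precision, and displayed values are rounded — one last rounding to four significant figures.
Contact area A = 0.01404 m × 0.005302 m = 7.444e-05 m².
Restated in SI base units: W = 698.1 N, H = 8.824e+08 Pa, K = 6.829e-06.
Archard relation: V = K·W·L/H = 6.829e-06 · 698.1 · 122.2 / 8.824e+08 = 6.602e-10 m³.
Depth h = V/A = 6.602e-10 / 7.444e-05 = 8.869e-06 m.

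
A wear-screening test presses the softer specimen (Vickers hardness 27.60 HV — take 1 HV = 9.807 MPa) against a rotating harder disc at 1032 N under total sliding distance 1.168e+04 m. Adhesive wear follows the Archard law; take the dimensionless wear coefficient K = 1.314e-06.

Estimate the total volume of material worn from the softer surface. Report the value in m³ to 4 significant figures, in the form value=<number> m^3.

The computation holds full float precision; intermediate values are shown rounded — one final rounding, at four significant figures.
Hardness H = 27.60 HV × 9.807 MPa/HV = 270.7 MPa = 2.707e+08 Pa.
Restated in SI base units: W = 1032 N, H = 2.707e+08 Pa, K = 1.314e-06.
Wear volume V = K·W·L/H = 1.314e-06 · 1032 · 1.168e+04 / 2.707e+08 = 5.852e-08 m³.

value=5.852e-08 m^3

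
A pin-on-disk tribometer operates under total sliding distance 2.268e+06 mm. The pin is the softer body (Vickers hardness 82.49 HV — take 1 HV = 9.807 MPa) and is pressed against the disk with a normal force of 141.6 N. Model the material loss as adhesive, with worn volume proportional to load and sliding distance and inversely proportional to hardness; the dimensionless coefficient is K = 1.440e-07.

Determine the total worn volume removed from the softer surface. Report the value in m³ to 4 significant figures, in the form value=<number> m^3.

value=5.717e-11 m^3

The intermediates appear rounded. Each operation carries full precision — one last rounding to four significant figures.
Distance L = 2.268e+06 mm = 2268 m.
Hardness H = 82.49 HV × 9.807 MPa/HV = 809.0 MPa = 8.090e+08 Pa.
Collected in SI base units: W = 141.6 N, H = 8.090e+08 Pa, K = 1.440e-07.
Wear volume V = K·W·L/H = 1.440e-07 · 141.6 · 2268 / 8.090e+08 = 5.717e-11 m³.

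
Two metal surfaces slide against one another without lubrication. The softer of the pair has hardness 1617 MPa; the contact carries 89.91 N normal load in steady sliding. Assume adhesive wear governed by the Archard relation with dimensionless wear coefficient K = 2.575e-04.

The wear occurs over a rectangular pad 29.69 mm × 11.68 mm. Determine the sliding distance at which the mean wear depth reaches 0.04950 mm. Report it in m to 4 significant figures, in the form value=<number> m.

Every step maintains full precision — intermediates are shown rounded — rounded once at the end, at four significant digits.
Convert: Hardness H = 1617 MPa = 1.617e+09 Pa.
Convert: Pad sides 29.69 mm × 11.68 mm = 0.02969 m × 0.01168 m. Contact area A = 0.02969 m × 0.01168 m = 3.468e-04 m².
Convert: Depth limit h_lim = 0.04950 mm = 4.950e-05 m.
Working in SI base units: W = 89.91 N, H = 1.617e+09 Pa, K = 2.575e-04.
Permissible volume V_lim = h_lim·A = 4.950e-05 · 3.468e-04 = 1.717e-08 m³.
Life L = V_lim·H/(K·W) = 1.717e-08 · 1.617e+09 / (2.575e-04 · 89.91) = 1199 m.

value=1199 m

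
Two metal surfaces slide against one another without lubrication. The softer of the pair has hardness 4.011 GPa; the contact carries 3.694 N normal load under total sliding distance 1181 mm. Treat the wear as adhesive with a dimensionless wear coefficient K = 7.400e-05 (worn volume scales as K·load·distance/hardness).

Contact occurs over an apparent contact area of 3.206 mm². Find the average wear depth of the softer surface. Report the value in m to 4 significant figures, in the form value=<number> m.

The intermediates are displayed rounded; all working math keeps exact precision; rounded just once to four significant digits.
Convert: Distance L = 1181 mm = 1.181 m.
Convert: Hardness H = 4.011 GPa = 4.011e+09 Pa.
Convert: Contact area A = 3.206 mm² = 3.206e-06 m².
In SI base units: W = 3.694 N, H = 4.011e+09 Pa, K = 7.400e-05.
Worn volume V = K·W·L/H = 7.400e-05 · 3.694 · 1.181 / 4.011e+09 = 8.049e-14 m³.
Wear depth h = V/A = 8.049e-14 / 3.206e-06 = 2.511e-08 m.

value=2.511e-08 m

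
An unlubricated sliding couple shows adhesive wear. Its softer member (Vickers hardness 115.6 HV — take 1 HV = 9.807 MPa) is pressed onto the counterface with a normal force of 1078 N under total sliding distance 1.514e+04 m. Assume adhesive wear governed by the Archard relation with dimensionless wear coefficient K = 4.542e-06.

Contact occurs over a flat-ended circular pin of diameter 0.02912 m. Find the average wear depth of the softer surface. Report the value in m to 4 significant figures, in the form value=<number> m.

value=9.818e-05 m

Intermediates appear rounded; every step keeps full float precision — a single final rounding, at four significant figures.
Convert: Hardness H = 115.6 HV × 9.807 MPa/HV = 1134 MPa = 1.134e+09 Pa.
Convert: Contact area A = π·d²/4 = π·(0.02912 m)²/4 = 6.660e-04 m².
Expressed in SI base units: W = 1078 N, H = 1.134e+09 Pa, K = 4.542e-06.
The Archard volume V = K·W·L/H = 4.542e-06 · 1078 · 1.514e+04 / 1.134e+09 = 6.539e-08 m³.
Wear depth h = V/A = 6.539e-08 / 6.660e-04 = 9.818e-05 m.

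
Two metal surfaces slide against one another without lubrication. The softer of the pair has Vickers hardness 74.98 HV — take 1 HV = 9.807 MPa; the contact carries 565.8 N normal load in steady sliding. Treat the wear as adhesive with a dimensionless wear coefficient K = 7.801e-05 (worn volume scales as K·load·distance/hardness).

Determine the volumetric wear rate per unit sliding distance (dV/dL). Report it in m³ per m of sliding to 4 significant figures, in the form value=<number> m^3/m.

The algebra holds full precision. Quoted intermediates are rounded; one final rounding to 4 significant figures.
Hardness H = 74.98 HV × 9.807 MPa/HV = 735.3 MPa = 7.353e+08 Pa.
Expressed in SI base units: W = 565.8 N, H = 7.353e+08 Pa, K = 7.801e-05.
Wear rate dV/dL = K·W/H, per unit distance: 7.801e-05 · 565.8 / 7.353e+08 = 6.002e-11 m³/m.

value=6.002e-11 m^3/m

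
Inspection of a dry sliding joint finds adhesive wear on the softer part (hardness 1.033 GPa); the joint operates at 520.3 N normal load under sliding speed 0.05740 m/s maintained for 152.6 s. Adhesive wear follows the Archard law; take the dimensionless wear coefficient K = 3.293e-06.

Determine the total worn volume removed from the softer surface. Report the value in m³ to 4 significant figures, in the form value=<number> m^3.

value=1.453e-11 m^3

The intermediates are printed rounded. Every step carries full precision. Rounded once at the end: four significant digits.
Convert: Total distance L = v·t = 0.05740 m/s × 152.6 s = 8.759 m.
Convert: Hardness H = 1.033 GPa = 1.033e+09 Pa.
In SI base units, W = 520.3 N, H = 1.033e+09 Pa, K = 3.293e-06.
Wear volume V = K·W·L/H = 3.293e-06 · 520.3 · 8.759 / 1.033e+09 = 1.453e-11 m³.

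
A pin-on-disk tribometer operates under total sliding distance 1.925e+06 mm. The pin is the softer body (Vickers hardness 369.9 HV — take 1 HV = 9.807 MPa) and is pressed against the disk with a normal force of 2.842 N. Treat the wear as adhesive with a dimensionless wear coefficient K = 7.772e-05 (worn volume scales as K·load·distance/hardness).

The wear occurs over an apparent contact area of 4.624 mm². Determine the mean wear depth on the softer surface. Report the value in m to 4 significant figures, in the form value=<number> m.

value=2.535e-05 m

All arithmetic carries exact precision. Intermediates are shown rounded; a lone final rounding to four significant figures.
Path length L = 1.925e+06 mm = 1925 m.
Hardness H = 369.9 HV × 9.807 MPa/HV = 3628 MPa = 3.628e+09 Pa.
Contact area A = 4.624 mm² = 4.624e-06 m².
Collected in SI base units: W = 2.842 N, H = 3.628e+09 Pa, K = 7.772e-05.
By Archard's law, V = K·W·L/H = 7.772e-05 · 2.842 · 1925 / 3.628e+09 = 1.172e-10 m³.
Depth of wear h = V/A = 1.172e-10 / 4.624e-06 = 2.535e-05 m.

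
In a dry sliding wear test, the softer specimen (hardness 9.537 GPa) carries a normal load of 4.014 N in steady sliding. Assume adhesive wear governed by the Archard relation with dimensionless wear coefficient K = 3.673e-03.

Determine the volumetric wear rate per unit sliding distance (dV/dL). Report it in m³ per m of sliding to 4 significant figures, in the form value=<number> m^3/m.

value=1.546e-12 m^3/m

Intermediates are displayed rounded; every step maintains exact precision — one final rounding: 4 significant figures.
Convert: Hardness H = 9.537 GPa = 9.537e+09 Pa.
Expressed in SI base units: W = 4.014 N, H = 9.537e+09 Pa, K = 3.673e-03.
The wear rate dV/dL = K·W/H, so: 3.673e-03 · 4.014 / 9.537e+09 = 1.546e-12 m³/m.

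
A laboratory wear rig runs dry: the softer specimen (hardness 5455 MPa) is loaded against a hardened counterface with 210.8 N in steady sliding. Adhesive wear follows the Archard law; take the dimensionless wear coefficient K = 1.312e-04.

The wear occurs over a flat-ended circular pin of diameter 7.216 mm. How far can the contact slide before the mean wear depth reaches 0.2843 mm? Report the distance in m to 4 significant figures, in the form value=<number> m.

value=2293 m

The intermediates are printed rounded. Each operation maintains full precision, and a lone final rounding: 4 significant figures.
Convert: Hardness H = 5455 MPa = 5.455e+09 Pa.
Convert: Pin diameter d = 7.216 mm = 0.007216 m. Contact area A = π·d²/4 = π·(0.007216 m)²/4 = 4.090e-05 m².
Convert: Depth limit h_lim = 0.2843 mm = 2.843e-04 m.
SI base units throughout: W = 210.8 N, H = 5.455e+09 Pa, K = 1.312e-04.
At the depth limit, V_lim = h_lim·A = 2.843e-04 · 4.090e-05 = 1.163e-08 m³.
Inverting, life L = V_lim·H/(K·W) = 1.163e-08 · 5.455e+09 / (1.312e-04 · 210.8) = 2293 m.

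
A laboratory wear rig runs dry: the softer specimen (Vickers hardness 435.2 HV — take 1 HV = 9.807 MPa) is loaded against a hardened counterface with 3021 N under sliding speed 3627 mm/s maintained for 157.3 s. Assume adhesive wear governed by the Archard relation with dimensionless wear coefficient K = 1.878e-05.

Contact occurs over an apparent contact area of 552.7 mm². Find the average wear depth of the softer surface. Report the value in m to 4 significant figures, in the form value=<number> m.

value=1.372e-05 m

All arithmetic holds exact precision, and intermediate values are shown rounded; one final rounding to 4 significant digits.
Convert: Sliding speed v = 3627 mm/s = 3.627 m/s. Distance L = v·t = 3.627 m/s × 157.3 s = 570.5 m.
Convert: Hardness H = 435.2 HV × 9.807 MPa/HV = 4268 MPa = 4.268e+09 Pa.
Convert: Contact area A = 552.7 mm² = 5.527e-04 m².
In SI base units: W = 3021 N, H = 4.268e+09 Pa, K = 1.878e-05.
Volume removed: V = K·W·L/H = 1.878e-05 · 3021 · 570.5 / 4.268e+09 = 7.584e-09 m³.
Depth of wear h = V/A = 7.584e-09 / 5.527e-04 = 1.372e-05 m.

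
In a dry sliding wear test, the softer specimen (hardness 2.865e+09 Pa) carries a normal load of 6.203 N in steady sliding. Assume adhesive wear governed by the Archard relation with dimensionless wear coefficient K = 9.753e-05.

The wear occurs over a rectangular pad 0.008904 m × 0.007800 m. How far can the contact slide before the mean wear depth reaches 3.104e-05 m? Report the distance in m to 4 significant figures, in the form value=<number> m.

The intermediates appear rounded — each operation runs at full float precision. Rounded just once: four significant digits.
Convert: Contact area A = 0.008904 m × 0.007800 m = 6.945e-05 m².
Expressed in SI base units: W = 6.203 N, H = 2.865e+09 Pa, K = 9.753e-05.
Permissible volume V_lim = h_lim·A = 3.104e-05 · 6.945e-05 = 2.156e-09 m³.
Life L = V_lim·H/(K·W) = 2.156e-09 · 2.865e+09 / (9.753e-05 · 6.203) = 1.021e+04 m.

value=1.021e+04 m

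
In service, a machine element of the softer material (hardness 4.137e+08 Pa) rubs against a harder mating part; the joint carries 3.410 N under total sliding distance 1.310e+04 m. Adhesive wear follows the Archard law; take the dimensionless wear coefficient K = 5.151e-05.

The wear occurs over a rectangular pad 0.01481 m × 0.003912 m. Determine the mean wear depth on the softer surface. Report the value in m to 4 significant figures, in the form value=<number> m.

Each operation holds full precision, and intermediate values are printed rounded; rounded just once to 4 significant digits.
Contact area A = 0.01481 m × 0.003912 m = 5.794e-05 m².
Working in SI base units: W = 3.410 N, H = 4.137e+08 Pa, K = 5.151e-05.
Apply Archard: V = K·W·L/H = 5.151e-05 · 3.410 · 1.310e+04 / 4.137e+08 = 5.562e-09 m³.
Wear depth h = V/A = 5.562e-09 / 5.794e-05 = 9.600e-05 m.

value=9.600e-05 m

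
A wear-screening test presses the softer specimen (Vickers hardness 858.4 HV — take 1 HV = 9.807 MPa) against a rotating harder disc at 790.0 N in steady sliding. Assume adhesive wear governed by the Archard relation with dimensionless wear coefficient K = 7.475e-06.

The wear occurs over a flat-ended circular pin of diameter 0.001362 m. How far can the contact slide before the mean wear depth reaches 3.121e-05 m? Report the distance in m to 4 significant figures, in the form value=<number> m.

value=64.82 m

Intermediate values are printed rounded. Each operation maintains full float precision, and a lone final rounding to four significant digits.
Hardness H = 858.4 HV × 9.807 MPa/HV = 8418 MPa = 8.418e+09 Pa.
Contact area A = π·d²/4 = π·(0.001362 m)²/4 = 1.457e-06 m².
Working in SI base units: W = 790.0 N, H = 8.418e+09 Pa, K = 7.475e-06.
Allowed volume V_lim = h_lim·A = 3.121e-05 · 1.457e-06 = 4.547e-11 m³.
Thus life L = V_lim·H/(K·W) = 4.547e-11 · 8.418e+09 / (7.475e-06 · 790.0) = 64.82 m.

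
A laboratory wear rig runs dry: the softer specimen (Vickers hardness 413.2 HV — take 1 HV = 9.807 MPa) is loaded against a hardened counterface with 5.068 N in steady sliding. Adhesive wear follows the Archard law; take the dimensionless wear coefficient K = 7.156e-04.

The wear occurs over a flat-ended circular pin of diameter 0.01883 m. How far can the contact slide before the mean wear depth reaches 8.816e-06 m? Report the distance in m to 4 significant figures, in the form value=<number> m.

value=2743 m

All arithmetic carries full float precision — the intermediates are displayed rounded, and rounded once at the end: four significant figures.
Hardness H = 413.2 HV × 9.807 MPa/HV = 4052 MPa = 4.052e+09 Pa.
Contact area A = π·d²/4 = π·(0.01883 m)²/4 = 2.785e-04 m².
In SI base units, W = 5.068 N, H = 4.052e+09 Pa, K = 7.156e-04.
At the depth limit, V_lim = h_lim·A = 8.816e-06 · 2.785e-04 = 2.455e-09 m³.
Inverting, life L = V_lim·H/(K·W) = 2.455e-09 · 4.052e+09 / (7.156e-04 · 5.068) = 2743 m.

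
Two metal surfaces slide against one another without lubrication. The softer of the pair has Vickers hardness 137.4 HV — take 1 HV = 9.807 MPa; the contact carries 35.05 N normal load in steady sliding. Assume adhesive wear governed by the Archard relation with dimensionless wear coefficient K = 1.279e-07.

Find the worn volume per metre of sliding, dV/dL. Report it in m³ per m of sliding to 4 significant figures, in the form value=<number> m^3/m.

value=3.327e-15 m^3/m

Intermediate values are displayed rounded, and the computation carries full precision. Rounded once at the end: 4 significant figures.
Hardness H = 137.4 HV × 9.807 MPa/HV = 1347 MPa = 1.347e+09 Pa.
As SI base values: W = 35.05 N, H = 1.347e+09 Pa, K = 1.279e-07.
Rate of wear dV/dL = K·W/H — distance-free: 1.279e-07 · 35.05 / 1.347e+09 = 3.327e-15 m³/m.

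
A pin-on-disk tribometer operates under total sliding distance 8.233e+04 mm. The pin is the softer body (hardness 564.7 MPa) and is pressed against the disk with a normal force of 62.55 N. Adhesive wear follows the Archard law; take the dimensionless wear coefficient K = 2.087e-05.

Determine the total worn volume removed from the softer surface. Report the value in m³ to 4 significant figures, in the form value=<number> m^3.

The algebra runs at full precision — displayed values are rounded, and a lone final rounding: four significant figures.
Distance L = 8.233e+04 mm = 82.33 m.
Hardness H = 564.7 MPa = 5.647e+08 Pa.
As SI base values: W = 62.55 N, H = 5.647e+08 Pa, K = 2.087e-05.
Archard volume V = K·W·L/H = 2.087e-05 · 62.55 · 82.33 / 5.647e+08 = 1.903e-10 m³.

value=1.903e-10 m^3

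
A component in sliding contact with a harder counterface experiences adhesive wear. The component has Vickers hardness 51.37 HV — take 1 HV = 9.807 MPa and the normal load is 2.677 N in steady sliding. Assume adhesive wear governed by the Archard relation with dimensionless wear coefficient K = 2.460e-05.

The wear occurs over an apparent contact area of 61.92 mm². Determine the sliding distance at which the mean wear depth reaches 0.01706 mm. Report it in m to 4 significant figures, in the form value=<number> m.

All arithmetic carries exact precision, and quoted intermediates are rounded; a single final rounding to four significant digits.
Convert: Hardness H = 51.37 HV × 9.807 MPa/HV = 503.8 MPa = 5.038e+08 Pa.
Convert: Contact area A = 61.92 mm² = 6.192e-05 m².
Convert: Depth limit h_lim = 0.01706 mm = 1.706e-05 m.
Collected in SI base units: W = 2.677 N, H = 5.038e+08 Pa, K = 2.460e-05.
At the depth limit, V_lim = h_lim·A = 1.706e-05 · 6.192e-05 = 1.056e-09 m³.
Thus life L = V_lim·H/(K·W) = 1.056e-09 · 5.038e+08 / (2.460e-05 · 2.677) = 8081 m.

value=8081 m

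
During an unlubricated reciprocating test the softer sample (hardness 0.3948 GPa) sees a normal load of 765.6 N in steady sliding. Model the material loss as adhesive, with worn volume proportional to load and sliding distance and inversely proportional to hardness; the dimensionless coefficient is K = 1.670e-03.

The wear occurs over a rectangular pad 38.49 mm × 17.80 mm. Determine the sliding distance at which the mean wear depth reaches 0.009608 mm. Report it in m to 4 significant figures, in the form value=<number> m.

The computation runs at full float precision — intermediates are printed rounded; a single final rounding to 4 significant digits.
Hardness H = 0.3948 GPa = 3.948e+08 Pa.
Pad sides 38.49 mm × 17.80 mm = 0.03849 m × 0.01780 m. Contact area A = 0.03849 m × 0.01780 m = 6.851e-04 m².
Depth limit h_lim = 0.009608 mm = 9.608e-06 m.
As SI base values: W = 765.6 N, H = 3.948e+08 Pa, K = 1.670e-03.
Volume at the limit: V_lim = h_lim·A = 9.608e-06 · 6.851e-04 = 6.583e-09 m³.
Life L = V_lim·H/(K·W) = 6.583e-09 · 3.948e+08 / (1.670e-03 · 765.6) = 2.033 m.

value=2.033 m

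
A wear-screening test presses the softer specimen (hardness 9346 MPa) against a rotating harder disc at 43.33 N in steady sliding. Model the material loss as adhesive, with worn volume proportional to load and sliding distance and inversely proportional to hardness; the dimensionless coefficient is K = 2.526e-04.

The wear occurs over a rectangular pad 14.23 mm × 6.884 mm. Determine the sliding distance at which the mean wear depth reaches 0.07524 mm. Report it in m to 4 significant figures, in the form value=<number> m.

The algebra runs at full float precision. Intermediates are shown rounded; one final rounding, at four significant figures.
Convert: Hardness H = 9346 MPa = 9.346e+09 Pa.
Convert: Pad sides 14.23 mm × 6.884 mm = 0.01423 m × 0.006884 m. Contact area A = 0.01423 m × 0.006884 m = 9.796e-05 m².
Convert: Depth limit h_lim = 0.07524 mm = 7.524e-05 m.
Expressed in SI base units: W = 43.33 N, H = 9.346e+09 Pa, K = 2.526e-04.
Permissible volume V_lim = h_lim·A = 7.524e-05 · 9.796e-05 = 7.370e-09 m³.
Inverting, life L = V_lim·H/(K·W) = 7.370e-09 · 9.346e+09 / (2.526e-04 · 43.33) = 6294 m.

value=6294 m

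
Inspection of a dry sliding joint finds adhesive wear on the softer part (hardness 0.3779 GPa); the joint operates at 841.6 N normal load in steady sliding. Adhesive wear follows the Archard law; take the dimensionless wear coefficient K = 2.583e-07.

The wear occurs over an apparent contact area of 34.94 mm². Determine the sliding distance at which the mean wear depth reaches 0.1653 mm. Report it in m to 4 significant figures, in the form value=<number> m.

All working math holds exact precision. The intermediates are shown rounded. Rounded once at the end, at four significant figures.
Hardness H = 0.3779 GPa = 3.779e+08 Pa.
Contact area A = 34.94 mm² = 3.494e-05 m².
Depth limit h_lim = 0.1653 mm = 1.653e-04 m.
SI base units throughout: W = 841.6 N, H = 3.779e+08 Pa, K = 2.583e-07.
At the depth limit, V_lim = h_lim·A = 1.653e-04 · 3.494e-05 = 5.776e-09 m³.
Sliding life L = V_lim·H/(K·W) = 5.776e-09 · 3.779e+08 / (2.583e-07 · 841.6) = 1.004e+04 m.

value=1.004e+04 m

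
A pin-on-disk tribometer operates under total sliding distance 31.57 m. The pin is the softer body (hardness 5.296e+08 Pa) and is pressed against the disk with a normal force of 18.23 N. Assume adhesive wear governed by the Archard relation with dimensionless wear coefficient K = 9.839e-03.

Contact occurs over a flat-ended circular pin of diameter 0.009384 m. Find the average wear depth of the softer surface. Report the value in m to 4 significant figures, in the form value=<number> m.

The computation carries full float precision. The intermediates appear rounded; rounded once at the end: 4 significant digits.
Contact area A = π·d²/4 = π·(0.009384 m)²/4 = 6.916e-05 m².
Working in SI base units: W = 18.23 N, H = 5.296e+08 Pa, K = 9.839e-03.
Worn volume V = K·W·L/H = 9.839e-03 · 18.23 · 31.57 / 5.296e+08 = 1.069e-08 m³.
Mean wear depth h = V/A = 1.069e-08 / 6.916e-05 = 1.546e-04 m.

value=1.546e-04 m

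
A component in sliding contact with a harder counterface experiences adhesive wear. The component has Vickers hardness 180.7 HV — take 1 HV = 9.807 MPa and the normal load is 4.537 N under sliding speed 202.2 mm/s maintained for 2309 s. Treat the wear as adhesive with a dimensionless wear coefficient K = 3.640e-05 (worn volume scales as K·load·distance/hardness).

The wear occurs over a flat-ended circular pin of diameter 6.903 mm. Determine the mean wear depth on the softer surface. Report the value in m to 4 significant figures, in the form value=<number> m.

The computation carries full precision; shown intermediates are rounded. Rounded just once, at four significant digits.
Sliding speed v = 202.2 mm/s = 0.2022 m/s. Distance L = v·t = 0.2022 m/s × 2309 s = 466.9 m.
Hardness H = 180.7 HV × 9.807 MPa/HV = 1772 MPa = 1.772e+09 Pa.
Pin diameter d = 6.903 mm = 0.006903 m. Contact area A = π·d²/4 = π·(0.006903 m)²/4 = 3.743e-05 m².
In SI base units, W = 4.537 N, H = 1.772e+09 Pa, K = 3.640e-05.
Wear volume V = K·W·L/H = 3.640e-05 · 4.537 · 466.9 / 1.772e+09 = 4.351e-11 m³.
Depth of wear h = V/A = 4.351e-11 / 3.743e-05 = 1.163e-06 m.

value=1.163e-06 m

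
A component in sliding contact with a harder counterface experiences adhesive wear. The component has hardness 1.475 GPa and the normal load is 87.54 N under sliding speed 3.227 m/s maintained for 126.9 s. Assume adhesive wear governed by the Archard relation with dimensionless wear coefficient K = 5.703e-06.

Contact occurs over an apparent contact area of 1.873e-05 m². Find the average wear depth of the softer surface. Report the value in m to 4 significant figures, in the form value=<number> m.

value=7.400e-06 m

Intermediates are shown rounded. All working math runs at full precision; one final rounding: four significant digits.
Convert: Path length L = v·t = 3.227 m/s × 126.9 s = 409.5 m.
Convert: Hardness H = 1.475 GPa = 1.475e+09 Pa.
Expressed in SI base units: W = 87.54 N, H = 1.475e+09 Pa, K = 5.703e-06.
The Archard volume V = K·W·L/H = 5.703e-06 · 87.54 · 409.5 / 1.475e+09 = 1.386e-10 m³.
Mean wear depth h = V/A = 1.386e-10 / 1.873e-05 = 7.400e-06 m.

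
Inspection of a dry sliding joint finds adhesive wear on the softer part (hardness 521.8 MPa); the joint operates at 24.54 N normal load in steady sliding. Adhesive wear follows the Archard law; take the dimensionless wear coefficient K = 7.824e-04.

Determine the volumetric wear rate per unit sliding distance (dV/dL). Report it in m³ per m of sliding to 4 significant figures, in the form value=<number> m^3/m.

value=3.680e-11 m^3/m

Displayed values are rounded — every step maintains full float precision. Rounded just once, at four significant figures.
Hardness H = 521.8 MPa = 5.218e+08 Pa.
SI base units throughout: W = 24.54 N, H = 5.218e+08 Pa, K = 7.824e-04.
Volumetric rate dV/dL = K·W/H, so: 7.824e-04 · 24.54 / 5.218e+08 = 3.680e-11 m³/m.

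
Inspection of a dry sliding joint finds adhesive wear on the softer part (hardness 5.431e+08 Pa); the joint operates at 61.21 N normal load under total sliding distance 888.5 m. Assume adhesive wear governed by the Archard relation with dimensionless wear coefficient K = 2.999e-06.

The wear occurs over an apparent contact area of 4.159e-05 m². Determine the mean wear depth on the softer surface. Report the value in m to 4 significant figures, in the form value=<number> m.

The algebra runs at exact precision — intermediate values are printed rounded. Rounded once at the end, at 4 significant figures.
Restated in SI base units: W = 61.21 N, H = 5.431e+08 Pa, K = 2.999e-06.
Worn volume V = K·W·L/H = 2.999e-06 · 61.21 · 888.5 / 5.431e+08 = 3.003e-10 m³.
Wear depth h = V/A = 3.003e-10 / 4.159e-05 = 7.221e-06 m.

value=7.221e-06 m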